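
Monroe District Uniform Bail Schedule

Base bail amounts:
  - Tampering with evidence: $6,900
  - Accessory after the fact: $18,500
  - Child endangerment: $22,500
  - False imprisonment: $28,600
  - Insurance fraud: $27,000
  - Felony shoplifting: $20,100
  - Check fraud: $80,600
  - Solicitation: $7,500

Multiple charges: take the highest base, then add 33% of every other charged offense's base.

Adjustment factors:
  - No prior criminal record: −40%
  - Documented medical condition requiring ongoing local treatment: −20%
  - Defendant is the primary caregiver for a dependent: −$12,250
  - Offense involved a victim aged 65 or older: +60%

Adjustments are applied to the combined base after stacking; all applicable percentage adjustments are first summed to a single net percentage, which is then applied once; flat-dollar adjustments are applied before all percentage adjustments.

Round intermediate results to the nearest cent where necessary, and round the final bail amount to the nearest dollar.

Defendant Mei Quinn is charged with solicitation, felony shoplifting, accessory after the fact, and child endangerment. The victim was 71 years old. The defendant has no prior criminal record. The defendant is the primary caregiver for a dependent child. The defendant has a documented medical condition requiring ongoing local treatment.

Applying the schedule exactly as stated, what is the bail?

$25,463

Base amounts from the schedule: solicitation $7,500; felony shoplifting $20,100; accessory after the fact $18,500; child endangerment $22,500.
Stacking rule: highest base plus 33% of each additional charge. Highest is child endangerment at $22,500. Additional: $7,500 × 33% = $2,475; $20,100 × 33% = $6,633; $18,500 × 33% = $6,105. Combined base = $22,500 + $15,213 = $37,713.
Defendant is the primary caregiver for a dependent (−$12,250 flat): $37,713 − $12,250 = $25,463.
Net percentage adjustment: −40% −20% +60% = +0%. $25,463 × 1 = $25,463.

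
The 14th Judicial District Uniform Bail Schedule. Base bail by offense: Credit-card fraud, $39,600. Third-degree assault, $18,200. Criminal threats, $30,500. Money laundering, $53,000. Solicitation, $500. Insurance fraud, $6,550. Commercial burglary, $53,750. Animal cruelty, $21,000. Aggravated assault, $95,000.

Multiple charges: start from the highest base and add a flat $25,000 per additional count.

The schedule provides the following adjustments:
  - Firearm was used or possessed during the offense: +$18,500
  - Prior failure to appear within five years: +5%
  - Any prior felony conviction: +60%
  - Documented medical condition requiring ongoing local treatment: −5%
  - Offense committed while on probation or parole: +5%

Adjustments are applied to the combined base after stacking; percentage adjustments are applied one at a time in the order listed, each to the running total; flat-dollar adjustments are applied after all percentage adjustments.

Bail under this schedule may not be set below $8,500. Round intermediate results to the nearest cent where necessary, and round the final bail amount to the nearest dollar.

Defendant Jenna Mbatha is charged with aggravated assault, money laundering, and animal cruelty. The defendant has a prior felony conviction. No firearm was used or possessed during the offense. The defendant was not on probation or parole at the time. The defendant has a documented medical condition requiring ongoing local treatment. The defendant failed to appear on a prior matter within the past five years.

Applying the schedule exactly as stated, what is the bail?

Base amounts from the schedule: aggravated assault $95,000; money laundering $53,000; animal cruelty $21,000.
Stacking rule: highest base plus $25,000 per additional charge. Highest is aggravated assault at $95,000; 2 additional charges → +$50,000. Combined base = $145,000.
Prior failure to appear within five years (+5%): $145,000 × 1.05 = $152,250.
Any prior felony conviction (+60%): $152,250 × 1.6 = $243,600.
Documented medical condition requiring ongoing local treatment (−5%): $243,600 × 0.95 = $231,420.
$231,420 is at or above the $8,500 minimum.

$231,420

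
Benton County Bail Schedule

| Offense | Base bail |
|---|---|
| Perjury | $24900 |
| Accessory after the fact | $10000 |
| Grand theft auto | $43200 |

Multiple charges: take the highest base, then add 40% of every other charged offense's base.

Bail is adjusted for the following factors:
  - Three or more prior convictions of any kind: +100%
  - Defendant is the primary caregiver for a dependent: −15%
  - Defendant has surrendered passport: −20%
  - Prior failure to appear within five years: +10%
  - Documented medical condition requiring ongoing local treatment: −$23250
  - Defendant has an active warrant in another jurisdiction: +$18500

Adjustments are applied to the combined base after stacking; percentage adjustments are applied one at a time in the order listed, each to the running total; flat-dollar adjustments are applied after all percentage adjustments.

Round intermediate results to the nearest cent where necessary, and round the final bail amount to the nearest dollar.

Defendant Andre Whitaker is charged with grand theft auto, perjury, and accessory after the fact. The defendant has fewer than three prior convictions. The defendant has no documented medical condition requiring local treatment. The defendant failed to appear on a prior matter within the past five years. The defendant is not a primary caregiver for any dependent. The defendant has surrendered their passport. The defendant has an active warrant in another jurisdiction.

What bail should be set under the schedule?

$68801

Base amounts from the schedule: grand theft auto $43200; perjury $24900; accessory after the fact $10000.
Stacking rule: highest base plus 40% of each additional charge. Highest is grand theft auto at $43200. Additional: $24900 × 40% = $9960; $10000 × 40% = $4000. Combined base = $43200 + $13960 = $57160.
Defendant has surrendered passport (−20%): $57160 × 0.8 = $45728.
Prior failure to appear within five years (+10%): $45728 × 1.1 = $50300.80.
Defendant has an active warrant in another jurisdiction (+$18500 flat): $50300.80 + $18500 = $68800.80.
Rounded to the nearest dollar: $68801.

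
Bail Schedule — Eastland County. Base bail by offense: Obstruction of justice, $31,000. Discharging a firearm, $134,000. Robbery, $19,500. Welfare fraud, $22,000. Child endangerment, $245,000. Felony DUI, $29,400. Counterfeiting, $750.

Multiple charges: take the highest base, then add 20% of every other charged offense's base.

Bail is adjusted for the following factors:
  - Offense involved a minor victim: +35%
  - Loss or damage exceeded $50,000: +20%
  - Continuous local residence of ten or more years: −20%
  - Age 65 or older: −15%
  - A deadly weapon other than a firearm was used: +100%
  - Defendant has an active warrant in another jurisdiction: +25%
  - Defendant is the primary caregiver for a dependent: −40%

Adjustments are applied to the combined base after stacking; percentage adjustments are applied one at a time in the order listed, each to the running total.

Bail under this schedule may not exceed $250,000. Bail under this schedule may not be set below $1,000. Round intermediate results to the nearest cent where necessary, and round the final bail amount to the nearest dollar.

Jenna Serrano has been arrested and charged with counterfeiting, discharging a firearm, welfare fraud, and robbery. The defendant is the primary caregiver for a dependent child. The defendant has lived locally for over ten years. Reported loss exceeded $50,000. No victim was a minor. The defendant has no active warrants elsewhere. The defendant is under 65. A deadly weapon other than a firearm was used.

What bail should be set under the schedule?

Base amounts from the schedule: counterfeiting $750; discharging a firearm $134,000; welfare fraud $22,000; robbery $19,500.
Stacking rule: highest base plus 20% of each additional charge. Highest is discharging a firearm at $134,000. Additional: $750 × 20% = $150; $22,000 × 20% = $4,400; $19,500 × 20% = $3,900. Combined base = $134,000 + $8,450 = $142,450.
Loss or damage exceeded $50,000 (+20%): $142,450 × 1.2 = $170,940.
Continuous local residence of ten or more years (−20%): $170,940 × 0.8 = $136,752.
A deadly weapon other than a firearm was used (+100%): $136,752 × 2 = $273,504.
Defendant is the primary caregiver for a dependent (−40%): $273,504 × 0.6 = $164,102.40.
$164,102.40 is within the $250,000 maximum.
$164,102.40 is at or above the $1,000 minimum.
Rounded to the nearest dollar: $164,102.

$164,102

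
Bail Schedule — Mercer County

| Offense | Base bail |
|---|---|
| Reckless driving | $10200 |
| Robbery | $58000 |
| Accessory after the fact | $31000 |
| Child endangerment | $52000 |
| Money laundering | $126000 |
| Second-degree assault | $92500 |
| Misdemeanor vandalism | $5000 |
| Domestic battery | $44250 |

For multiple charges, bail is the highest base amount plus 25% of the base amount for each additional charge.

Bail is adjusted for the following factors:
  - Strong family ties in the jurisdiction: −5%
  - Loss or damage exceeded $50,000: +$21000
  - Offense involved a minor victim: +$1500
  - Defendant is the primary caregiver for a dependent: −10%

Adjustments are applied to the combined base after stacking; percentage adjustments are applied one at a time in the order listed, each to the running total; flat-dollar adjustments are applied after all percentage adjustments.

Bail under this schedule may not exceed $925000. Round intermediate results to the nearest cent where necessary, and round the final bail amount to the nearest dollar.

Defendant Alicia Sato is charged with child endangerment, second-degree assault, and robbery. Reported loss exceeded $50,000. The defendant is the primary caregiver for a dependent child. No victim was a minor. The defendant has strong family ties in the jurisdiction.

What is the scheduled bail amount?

$123600

Base amounts from the schedule: child endangerment $52000; second-degree assault $92500; robbery $58000.
Stacking rule: highest base plus 25% of each additional charge. Highest is second-degree assault at $92500. Additional: $52000 × 25% = $13000; $58000 × 25% = $14500. Combined base = $92500 + $27500 = $120000.
Strong family ties in the jurisdiction (−5%): $120000 × 0.95 = $114000.
Defendant is the primary caregiver for a dependent (−10%): $114000 × 0.9 = $102600.
Loss or damage exceeded $50,000 (+$21000 flat): $102600 + $21000 = $123600.
$123600 is within the $925000 maximum.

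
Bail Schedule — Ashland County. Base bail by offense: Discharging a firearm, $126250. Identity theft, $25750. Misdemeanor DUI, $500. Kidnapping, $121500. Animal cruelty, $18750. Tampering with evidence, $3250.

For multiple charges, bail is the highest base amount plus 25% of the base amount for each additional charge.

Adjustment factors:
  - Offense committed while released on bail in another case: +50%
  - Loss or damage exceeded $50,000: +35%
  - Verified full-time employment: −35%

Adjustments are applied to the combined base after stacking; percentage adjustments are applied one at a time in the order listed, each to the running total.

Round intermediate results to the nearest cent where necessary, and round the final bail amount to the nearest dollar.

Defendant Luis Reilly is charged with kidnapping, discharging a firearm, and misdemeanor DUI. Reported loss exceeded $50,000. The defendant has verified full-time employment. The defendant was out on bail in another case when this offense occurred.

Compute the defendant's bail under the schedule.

$206322

Base amounts from the schedule: kidnapping $121500; discharging a firearm $126250; misdemeanor DUI $500.
Stacking rule: highest base plus 25% of each additional charge. Highest is discharging a firearm at $126250. Additional: $121500 × 25% = $30375; $500 × 25% = $125. Combined base = $126250 + $30500 = $156750.
Offense committed while released on bail in another case (+50%): $156750 × 1.5 = $235125.
Loss or damage exceeded $50,000 (+35%): $235125 × 1.35 = $317418.75.
Verified full-time employment (−35%): $317418.75 × 0.65 = $206322.19.
Rounded to the nearest dollar: $206322.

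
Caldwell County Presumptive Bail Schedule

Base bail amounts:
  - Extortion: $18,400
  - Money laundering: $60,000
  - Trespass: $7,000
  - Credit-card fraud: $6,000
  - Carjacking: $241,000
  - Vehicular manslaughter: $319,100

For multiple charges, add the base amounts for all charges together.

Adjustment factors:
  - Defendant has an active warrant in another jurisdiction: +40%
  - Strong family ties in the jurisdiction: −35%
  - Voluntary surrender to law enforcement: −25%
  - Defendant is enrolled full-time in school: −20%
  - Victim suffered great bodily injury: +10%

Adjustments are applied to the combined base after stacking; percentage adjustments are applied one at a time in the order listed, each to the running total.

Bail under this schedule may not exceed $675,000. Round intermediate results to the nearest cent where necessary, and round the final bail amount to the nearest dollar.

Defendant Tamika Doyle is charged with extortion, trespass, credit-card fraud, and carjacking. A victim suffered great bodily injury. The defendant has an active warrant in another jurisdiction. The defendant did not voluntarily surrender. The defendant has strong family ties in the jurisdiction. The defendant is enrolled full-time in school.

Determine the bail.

Base amounts from the schedule: extortion $18,400; trespass $7,000; credit-card fraud $6,000; carjacking $241,000.
Stacking rule: sum of all bases. $18,400 + $7,000 + $6,000 + $241,000 = $272,400.
Defendant has an active warrant in another jurisdiction (+40%): $272,400 × 1.4 = $381,360.
Strong family ties in the jurisdiction (−35%): $381,360 × 0.65 = $247,884.
Defendant is enrolled full-time in school (−20%): $247,884 × 0.8 = $198,307.20.
Victim suffered great bodily injury (+10%): $198,307.20 × 1.1 = $218,137.92.
$218,137.92 is within the $675,000 maximum.
Rounded to the nearest dollar: $218,138.

$218,138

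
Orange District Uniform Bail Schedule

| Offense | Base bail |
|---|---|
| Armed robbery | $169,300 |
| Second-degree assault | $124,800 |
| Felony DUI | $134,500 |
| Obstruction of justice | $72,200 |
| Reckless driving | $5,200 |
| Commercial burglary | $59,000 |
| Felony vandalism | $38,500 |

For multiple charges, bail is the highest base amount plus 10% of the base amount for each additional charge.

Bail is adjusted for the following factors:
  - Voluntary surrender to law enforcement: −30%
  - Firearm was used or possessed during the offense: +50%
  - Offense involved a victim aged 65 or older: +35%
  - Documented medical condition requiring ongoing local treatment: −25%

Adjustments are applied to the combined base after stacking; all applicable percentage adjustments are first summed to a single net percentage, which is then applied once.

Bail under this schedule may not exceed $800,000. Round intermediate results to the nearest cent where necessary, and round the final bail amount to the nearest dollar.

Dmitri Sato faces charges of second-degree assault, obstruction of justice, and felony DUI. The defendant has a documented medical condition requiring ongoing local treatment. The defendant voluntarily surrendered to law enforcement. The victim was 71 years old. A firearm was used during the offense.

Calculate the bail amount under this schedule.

Base amounts from the schedule: second-degree assault $124,800; obstruction of justice $72,200; felony DUI $134,500.
Stacking rule: highest base plus 10% of each additional charge. Highest is felony DUI at $134,500. Additional: $124,800 × 10% = $12,480; $72,200 × 10% = $7,220. Combined base = $134,500 + $19,700 = $154,200.
Net percentage adjustment: −30% +50% +35% −25% = +30%. $154,200 × 1.3 = $200,460.
$200,460 is within the $800,000 maximum.

$200,460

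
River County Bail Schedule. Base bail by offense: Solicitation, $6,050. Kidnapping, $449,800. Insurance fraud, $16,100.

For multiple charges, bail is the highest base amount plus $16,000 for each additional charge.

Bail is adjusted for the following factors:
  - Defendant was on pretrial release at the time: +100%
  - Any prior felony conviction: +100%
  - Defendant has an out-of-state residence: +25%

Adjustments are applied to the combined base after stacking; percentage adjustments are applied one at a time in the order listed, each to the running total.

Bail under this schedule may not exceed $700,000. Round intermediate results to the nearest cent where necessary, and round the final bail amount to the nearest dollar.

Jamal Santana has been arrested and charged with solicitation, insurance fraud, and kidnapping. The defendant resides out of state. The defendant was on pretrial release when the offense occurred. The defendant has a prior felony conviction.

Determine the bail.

$700,000

Base amounts from the schedule: solicitation $6,050; insurance fraud $16,100; kidnapping $449,800.
Stacking rule: highest base plus $16,000 per additional charge. Highest is kidnapping at $449,800; 2 additional charges → +$32,000. Combined base = $481,800.
Defendant was on pretrial release at the time (+100%): $481,800 × 2 = $963,600.
Any prior felony conviction (+100%): $963,600 × 2 = $1,927,200.
Defendant has an out-of-state residence (+25%): $1,927,200 × 1.25 = $2,409,000.
Result $2,409,000 exceeds the maximum of $700,000; bail is capped at $700,000.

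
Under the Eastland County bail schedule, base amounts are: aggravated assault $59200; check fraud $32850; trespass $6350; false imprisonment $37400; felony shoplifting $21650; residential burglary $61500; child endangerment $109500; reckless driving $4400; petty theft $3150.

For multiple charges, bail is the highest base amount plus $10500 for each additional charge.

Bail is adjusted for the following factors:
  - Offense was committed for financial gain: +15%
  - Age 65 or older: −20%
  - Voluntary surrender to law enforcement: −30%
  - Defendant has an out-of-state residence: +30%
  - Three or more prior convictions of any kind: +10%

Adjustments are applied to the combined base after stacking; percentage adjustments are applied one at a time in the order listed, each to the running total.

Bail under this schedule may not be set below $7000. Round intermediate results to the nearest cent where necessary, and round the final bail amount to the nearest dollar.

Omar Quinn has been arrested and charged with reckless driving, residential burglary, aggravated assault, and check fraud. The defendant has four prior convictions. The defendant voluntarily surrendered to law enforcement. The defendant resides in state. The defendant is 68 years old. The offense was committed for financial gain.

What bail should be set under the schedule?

Base amounts from the schedule: reckless driving $4400; residential burglary $61500; aggravated assault $59200; check fraud $32850.
Stacking rule: highest base plus $10500 per additional charge. Highest is residential burglary at $61500; 3 additional charges → +$31500. Combined base = $93000.
Offense was committed for financial gain (+15%): $93000 × 1.15 = $106950.
Age 65 or older (−20%): $106950 × 0.8 = $85560.
Voluntary surrender to law enforcement (−30%): $85560 × 0.7 = $59892.
Three or more prior convictions of any kind (+10%): $59892 × 1.1 = $65881.20.
$65881.20 is at or above the $7000 minimum.
Rounded to the nearest dollar: $65881.

$65881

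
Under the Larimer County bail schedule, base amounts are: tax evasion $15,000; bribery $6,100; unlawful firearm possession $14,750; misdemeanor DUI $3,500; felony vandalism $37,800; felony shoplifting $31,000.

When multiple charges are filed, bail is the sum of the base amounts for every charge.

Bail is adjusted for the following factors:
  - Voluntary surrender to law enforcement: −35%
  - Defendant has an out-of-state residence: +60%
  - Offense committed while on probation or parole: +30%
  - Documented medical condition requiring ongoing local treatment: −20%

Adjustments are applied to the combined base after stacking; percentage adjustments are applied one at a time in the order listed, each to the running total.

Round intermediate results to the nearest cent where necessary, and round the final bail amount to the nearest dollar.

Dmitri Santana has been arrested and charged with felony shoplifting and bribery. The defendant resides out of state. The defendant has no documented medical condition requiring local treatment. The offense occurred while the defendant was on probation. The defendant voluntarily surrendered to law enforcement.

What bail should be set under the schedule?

$50,159

Base amounts from the schedule: felony shoplifting $31,000; bribery $6,100.
Stacking rule: sum of all bases. $31,000 + $6,100 = $37,100.
Voluntary surrender to law enforcement (−35%): $37,100 × 0.65 = $24,115.
Defendant has an out-of-state residence (+60%): $24,115 × 1.6 = $38,584.
Offense committed while on probation or parole (+30%): $38,584 × 1.3 = $50,159.20.
Rounded to the nearest dollar: $50,159.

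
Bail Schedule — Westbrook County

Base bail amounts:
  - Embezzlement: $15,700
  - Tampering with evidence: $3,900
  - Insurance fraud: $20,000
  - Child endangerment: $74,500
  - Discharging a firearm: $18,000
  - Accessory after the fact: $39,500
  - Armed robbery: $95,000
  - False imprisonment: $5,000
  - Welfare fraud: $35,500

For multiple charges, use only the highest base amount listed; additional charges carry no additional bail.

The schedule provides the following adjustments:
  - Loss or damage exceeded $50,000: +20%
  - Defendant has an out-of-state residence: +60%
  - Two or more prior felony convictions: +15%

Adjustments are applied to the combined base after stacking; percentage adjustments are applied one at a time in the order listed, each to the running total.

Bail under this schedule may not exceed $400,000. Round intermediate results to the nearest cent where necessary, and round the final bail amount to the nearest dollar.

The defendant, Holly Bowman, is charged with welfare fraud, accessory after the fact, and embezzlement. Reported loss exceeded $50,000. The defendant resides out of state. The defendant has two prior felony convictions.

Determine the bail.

Base amounts from the schedule: welfare fraud $35,500; accessory after the fact $39,500; embezzlement $15,700.
Stacking rule: use the highest base only. Highest is accessory after the fact at $39,500. Combined base = $39,500.
Loss or damage exceeded $50,000 (+20%): $39,500 × 1.2 = $47,400.
Defendant has an out-of-state residence (+60%): $47,400 × 1.6 = $75,840.
Two or more prior felony convictions (+15%): $75,840 × 1.15 = $87,216.
$87,216 is within the $400,000 maximum.

$87,216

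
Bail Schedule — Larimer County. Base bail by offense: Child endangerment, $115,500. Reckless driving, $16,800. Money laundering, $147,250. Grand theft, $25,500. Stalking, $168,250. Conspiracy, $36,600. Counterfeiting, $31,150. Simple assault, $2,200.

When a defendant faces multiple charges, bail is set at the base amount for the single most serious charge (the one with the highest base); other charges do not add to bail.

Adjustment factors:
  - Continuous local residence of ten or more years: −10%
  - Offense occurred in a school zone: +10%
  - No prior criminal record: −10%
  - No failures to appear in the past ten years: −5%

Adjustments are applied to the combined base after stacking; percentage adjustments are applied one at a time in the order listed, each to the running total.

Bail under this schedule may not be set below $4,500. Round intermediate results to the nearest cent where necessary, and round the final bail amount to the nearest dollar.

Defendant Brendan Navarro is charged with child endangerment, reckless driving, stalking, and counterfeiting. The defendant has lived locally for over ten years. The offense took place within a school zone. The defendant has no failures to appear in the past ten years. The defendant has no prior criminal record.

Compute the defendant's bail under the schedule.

$142,415

Base amounts from the schedule: child endangerment $115,500; reckless driving $16,800; stalking $168,250; counterfeiting $31,150.
Stacking rule: use the highest base only. Highest is stalking at $168,250. Combined base = $168,250.
Continuous local residence of ten or more years (−10%): $168,250 × 0.9 = $151,425.
Offense occurred in a school zone (+10%): $151,425 × 1.1 = $166,567.50.
No prior criminal record (−10%): $166,567.50 × 0.9 = $149,910.75.
No failures to appear in the past ten years (−5%): $149,910.75 × 0.95 = $142,415.21.
$142,415.21 is at or above the $4,500 minimum.
Rounded to the nearest dollar: $142,415.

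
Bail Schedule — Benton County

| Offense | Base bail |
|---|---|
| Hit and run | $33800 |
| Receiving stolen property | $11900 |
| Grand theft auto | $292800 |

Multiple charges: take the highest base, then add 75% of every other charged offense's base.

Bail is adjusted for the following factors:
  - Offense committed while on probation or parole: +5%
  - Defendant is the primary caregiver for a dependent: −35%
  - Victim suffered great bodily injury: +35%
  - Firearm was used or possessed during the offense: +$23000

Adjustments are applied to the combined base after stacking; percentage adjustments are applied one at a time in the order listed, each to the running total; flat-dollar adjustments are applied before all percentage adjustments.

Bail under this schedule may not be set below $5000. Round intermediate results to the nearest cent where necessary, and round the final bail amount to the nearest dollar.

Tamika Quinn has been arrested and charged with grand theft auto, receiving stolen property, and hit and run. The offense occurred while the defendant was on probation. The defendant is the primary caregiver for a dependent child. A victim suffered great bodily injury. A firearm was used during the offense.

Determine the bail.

Base amounts from the schedule: grand theft auto $292800; receiving stolen property $11900; hit and run $33800.
Stacking rule: highest base plus 75% of each additional charge. Highest is grand theft auto at $292800. Additional: $11900 × 75% = $8925; $33800 × 75% = $25350. Combined base = $292800 + $34275 = $327075.
Firearm was used or possessed during the offense (+$23000 flat): $327075 + $23000 = $350075.
Offense committed while on probation or parole (+5%): $350075 × 1.05 = $367578.75.
Defendant is the primary caregiver for a dependent (−35%): $367578.75 × 0.65 = $238926.19.
Victim suffered great bodily injury (+35%): $238926.19 × 1.35 = $322550.36.
$322550.36 is at or above the $5000 minimum.
Rounded to the nearest dollar: $322550.

$322550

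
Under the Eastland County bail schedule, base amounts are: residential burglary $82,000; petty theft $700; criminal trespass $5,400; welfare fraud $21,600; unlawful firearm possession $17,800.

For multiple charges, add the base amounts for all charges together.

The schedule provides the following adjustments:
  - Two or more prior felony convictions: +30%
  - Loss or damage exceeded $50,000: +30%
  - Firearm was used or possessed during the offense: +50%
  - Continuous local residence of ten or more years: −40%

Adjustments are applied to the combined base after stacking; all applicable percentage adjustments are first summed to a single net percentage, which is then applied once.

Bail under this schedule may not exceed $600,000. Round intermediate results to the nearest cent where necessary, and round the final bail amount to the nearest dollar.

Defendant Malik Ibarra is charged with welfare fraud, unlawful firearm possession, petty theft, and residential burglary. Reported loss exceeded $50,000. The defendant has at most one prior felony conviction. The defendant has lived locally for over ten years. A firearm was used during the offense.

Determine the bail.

$170,940

Base amounts from the schedule: welfare fraud $21,600; unlawful firearm possession $17,800; petty theft $700; residential burglary $82,000.
Stacking rule: sum of all bases. $21,600 + $17,800 + $700 + $82,000 = $122,100.
Net percentage adjustment: +30% +50% −40% = +40%. $122,100 × 1.4 = $170,940.
$170,940 is within the $600,000 maximum.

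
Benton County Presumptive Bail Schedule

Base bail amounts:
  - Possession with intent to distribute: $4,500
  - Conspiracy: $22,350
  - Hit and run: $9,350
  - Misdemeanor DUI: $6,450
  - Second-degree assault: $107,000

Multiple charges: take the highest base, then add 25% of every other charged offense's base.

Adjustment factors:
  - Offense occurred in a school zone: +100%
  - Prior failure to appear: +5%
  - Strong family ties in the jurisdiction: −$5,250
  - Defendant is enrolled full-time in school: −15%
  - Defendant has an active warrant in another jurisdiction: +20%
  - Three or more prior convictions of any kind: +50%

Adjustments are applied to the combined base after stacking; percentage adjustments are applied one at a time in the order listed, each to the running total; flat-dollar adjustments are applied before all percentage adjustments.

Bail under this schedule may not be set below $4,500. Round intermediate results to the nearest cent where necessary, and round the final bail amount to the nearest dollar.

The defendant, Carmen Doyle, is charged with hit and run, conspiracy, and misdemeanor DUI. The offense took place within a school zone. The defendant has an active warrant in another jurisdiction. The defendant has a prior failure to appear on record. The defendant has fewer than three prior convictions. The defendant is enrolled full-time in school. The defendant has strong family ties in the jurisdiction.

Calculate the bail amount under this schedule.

$45,089

Base amounts from the schedule: hit and run $9,350; conspiracy $22,350; misdemeanor DUI $6,450.
Stacking rule: highest base plus 25% of each additional charge. Highest is conspiracy at $22,350. Additional: $9,350 × 25% = $2,337.50; $6,450 × 25% = $1,612.50. Combined base = $22,350 + $3,950 = $26,300.
Strong family ties in the jurisdiction (−$5,250 flat): $26,300 − $5,250 = $21,050.
Offense occurred in a school zone (+100%): $21,050 × 2 = $42,100.
Prior failure to appear (+5%): $42,100 × 1.05 = $44,205.
Defendant is enrolled full-time in school (−15%): $44,205 × 0.85 = $37,574.25.
Defendant has an active warrant in another jurisdiction (+20%): $37,574.25 × 1.2 = $45,089.10.
$45,089.10 is at or above the $4,500 minimum.
Rounded to the nearest dollar: $45,089.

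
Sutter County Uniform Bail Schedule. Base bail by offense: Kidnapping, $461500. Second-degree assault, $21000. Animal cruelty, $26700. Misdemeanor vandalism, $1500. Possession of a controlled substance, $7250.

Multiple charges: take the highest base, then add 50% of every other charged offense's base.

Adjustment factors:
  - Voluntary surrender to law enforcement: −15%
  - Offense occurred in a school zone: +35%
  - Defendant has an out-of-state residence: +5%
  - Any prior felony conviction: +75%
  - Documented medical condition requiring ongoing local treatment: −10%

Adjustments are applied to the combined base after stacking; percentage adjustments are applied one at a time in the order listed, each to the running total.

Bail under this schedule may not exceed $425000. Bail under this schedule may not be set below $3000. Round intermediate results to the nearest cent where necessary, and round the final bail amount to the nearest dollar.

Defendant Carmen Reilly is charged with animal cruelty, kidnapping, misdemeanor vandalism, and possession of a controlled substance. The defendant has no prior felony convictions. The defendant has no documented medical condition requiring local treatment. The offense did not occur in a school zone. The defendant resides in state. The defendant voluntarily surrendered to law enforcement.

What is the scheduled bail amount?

Base amounts from the schedule: animal cruelty $26700; kidnapping $461500; misdemeanor vandalism $1500; possession of a controlled substance $7250.
Stacking rule: highest base plus 50% of each additional charge. Highest is kidnapping at $461500. Additional: $26700 × 50% = $13350; $1500 × 50% = $750; $7250 × 50% = $3625. Combined base = $461500 + $17725 = $479225.
Voluntary surrender to law enforcement (−15%): $479225 × 0.85 = $407341.25.
$407341.25 is within the $425000 maximum.
$407341.25 is at or above the $3000 minimum.
Rounded to the nearest dollar: $407341.

$407341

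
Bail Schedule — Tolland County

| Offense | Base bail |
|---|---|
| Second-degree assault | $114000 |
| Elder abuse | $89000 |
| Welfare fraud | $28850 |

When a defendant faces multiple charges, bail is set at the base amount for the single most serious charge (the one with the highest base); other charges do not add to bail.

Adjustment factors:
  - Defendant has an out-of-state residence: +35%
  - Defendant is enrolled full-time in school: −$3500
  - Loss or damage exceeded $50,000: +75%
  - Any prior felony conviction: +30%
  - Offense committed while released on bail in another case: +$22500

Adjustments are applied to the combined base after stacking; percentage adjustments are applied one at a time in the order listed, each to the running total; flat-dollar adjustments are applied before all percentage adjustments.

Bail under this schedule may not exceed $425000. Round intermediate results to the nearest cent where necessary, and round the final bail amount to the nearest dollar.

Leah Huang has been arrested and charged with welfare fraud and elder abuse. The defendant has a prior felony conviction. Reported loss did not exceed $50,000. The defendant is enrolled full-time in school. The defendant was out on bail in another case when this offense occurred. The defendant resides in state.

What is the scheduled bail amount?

Base amounts from the schedule: welfare fraud $28850; elder abuse $89000.
Stacking rule: use the highest base only. Highest is elder abuse at $89000. Combined base = $89000.
Defendant is enrolled full-time in school (−$3500 flat): $89000 − $3500 = $85500.
Offense committed while released on bail in another case (+$22500 flat): $85500 + $22500 = $108000.
Any prior felony conviction (+30%): $108000 × 1.3 = $140400.
$140400 is within the $425000 maximum.

$140400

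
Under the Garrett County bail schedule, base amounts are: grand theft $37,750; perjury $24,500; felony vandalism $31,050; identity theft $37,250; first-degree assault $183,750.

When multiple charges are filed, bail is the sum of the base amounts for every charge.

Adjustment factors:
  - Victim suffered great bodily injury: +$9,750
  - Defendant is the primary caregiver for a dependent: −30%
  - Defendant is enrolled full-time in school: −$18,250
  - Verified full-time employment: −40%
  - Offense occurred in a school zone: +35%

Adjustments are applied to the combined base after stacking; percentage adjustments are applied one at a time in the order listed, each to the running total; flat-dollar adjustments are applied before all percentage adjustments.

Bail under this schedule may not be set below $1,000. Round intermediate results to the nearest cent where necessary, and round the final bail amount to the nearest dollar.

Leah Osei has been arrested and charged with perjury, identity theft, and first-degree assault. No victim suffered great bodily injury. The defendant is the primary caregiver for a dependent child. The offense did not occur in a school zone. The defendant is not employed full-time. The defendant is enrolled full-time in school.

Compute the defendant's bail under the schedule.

$159,075

Base amounts from the schedule: perjury $24,500; identity theft $37,250; first-degree assault $183,750.
Stacking rule: sum of all bases. $24,500 + $37,250 + $183,750 = $245,500.
Defendant is enrolled full-time in school (−$18,250 flat): $245,500 − $18,250 = $227,250.
Defendant is the primary caregiver for a dependent (−30%): $227,250 × 0.7 = $159,075.
$159,075 is at or above the $1,000 minimum.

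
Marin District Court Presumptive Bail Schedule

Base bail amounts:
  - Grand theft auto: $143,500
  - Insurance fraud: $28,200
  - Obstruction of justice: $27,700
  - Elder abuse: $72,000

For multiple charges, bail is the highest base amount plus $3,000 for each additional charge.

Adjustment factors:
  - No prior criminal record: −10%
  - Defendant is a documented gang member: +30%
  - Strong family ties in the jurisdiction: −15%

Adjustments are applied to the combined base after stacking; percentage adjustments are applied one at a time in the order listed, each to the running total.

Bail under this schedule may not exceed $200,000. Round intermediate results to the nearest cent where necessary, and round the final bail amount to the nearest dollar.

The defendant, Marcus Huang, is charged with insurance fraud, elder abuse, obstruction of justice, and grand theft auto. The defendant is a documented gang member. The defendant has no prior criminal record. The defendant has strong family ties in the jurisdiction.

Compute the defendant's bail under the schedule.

Base amounts from the schedule: insurance fraud $28,200; elder abuse $72,000; obstruction of justice $27,700; grand theft auto $143,500.
Stacking rule: highest base plus $3,000 per additional charge. Highest is grand theft auto at $143,500; 3 additional charges → +$9,000. Combined base = $152,500.
No prior criminal record (−10%): $152,500 × 0.9 = $137,250.
Defendant is a documented gang member (+30%): $137,250 × 1.3 = $178,425.
Strong family ties in the jurisdiction (−15%): $178,425 × 0.85 = $151,661.25.
$151,661.25 is within the $200,000 maximum.
Rounded to the nearest dollar: $151,661.

$151,661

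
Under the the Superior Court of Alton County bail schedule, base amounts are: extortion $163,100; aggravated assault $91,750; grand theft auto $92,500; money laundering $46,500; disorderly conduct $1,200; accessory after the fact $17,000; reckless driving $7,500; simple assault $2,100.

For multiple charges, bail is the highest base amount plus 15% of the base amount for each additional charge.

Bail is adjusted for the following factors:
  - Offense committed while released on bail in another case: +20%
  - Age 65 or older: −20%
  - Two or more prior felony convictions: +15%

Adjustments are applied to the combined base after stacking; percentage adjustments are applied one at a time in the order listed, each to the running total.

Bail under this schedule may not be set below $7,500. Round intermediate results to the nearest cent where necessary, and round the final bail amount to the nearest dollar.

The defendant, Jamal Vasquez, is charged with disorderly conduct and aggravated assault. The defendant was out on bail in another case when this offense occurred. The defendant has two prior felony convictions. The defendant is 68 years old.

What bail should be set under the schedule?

Base amounts from the schedule: disorderly conduct $1,200; aggravated assault $91,750.
Stacking rule: highest base plus 15% of each additional charge. Highest is aggravated assault at $91,750. Additional: $1,200 × 15% = $180. Combined base = $91,750 + $180 = $91,930.
Offense committed while released on bail in another case (+20%): $91,930 × 1.2 = $110,316.
Age 65 or older (−20%): $110,316 × 0.8 = $88,252.80.
Two or more prior felony convictions (+15%): $88,252.80 × 1.15 = $101,490.72.
$101,490.72 is at or above the $7,500 minimum.
Rounded to the nearest dollar: $101,491.

$101,491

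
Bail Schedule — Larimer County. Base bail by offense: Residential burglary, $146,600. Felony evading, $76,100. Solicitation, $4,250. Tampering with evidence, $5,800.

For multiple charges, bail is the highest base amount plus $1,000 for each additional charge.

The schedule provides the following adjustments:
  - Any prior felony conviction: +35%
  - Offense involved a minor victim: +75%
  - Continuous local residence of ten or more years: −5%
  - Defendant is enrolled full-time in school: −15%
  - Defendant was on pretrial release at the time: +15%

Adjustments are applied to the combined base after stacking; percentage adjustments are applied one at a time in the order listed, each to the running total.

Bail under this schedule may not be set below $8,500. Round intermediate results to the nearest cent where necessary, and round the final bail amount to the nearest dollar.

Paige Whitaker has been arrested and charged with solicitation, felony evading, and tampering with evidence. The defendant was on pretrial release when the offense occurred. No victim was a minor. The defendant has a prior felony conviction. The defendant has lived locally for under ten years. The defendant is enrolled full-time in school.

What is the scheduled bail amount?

Base amounts from the schedule: solicitation $4,250; felony evading $76,100; tampering with evidence $5,800.
Stacking rule: highest base plus $1,000 per additional charge. Highest is felony evading at $76,100; 2 additional charges → +$2,000. Combined base = $78,100.
Any prior felony conviction (+35%): $78,100 × 1.35 = $105,435.
Defendant is enrolled full-time in school (−15%): $105,435 × 0.85 = $89,619.75.
Defendant was on pretrial release at the time (+15%): $89,619.75 × 1.15 = $103,062.71.
$103,062.71 is at or above the $8,500 minimum.
Rounded to the nearest dollar: $103,063.

$103,063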